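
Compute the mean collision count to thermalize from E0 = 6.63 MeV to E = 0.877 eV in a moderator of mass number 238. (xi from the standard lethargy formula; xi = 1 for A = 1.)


xi = 1 + (A-1)^2/(2A)*ln((A-1)/(A+1)) = 0.008379872 (for A = 238)
n = ln(E0/E) / xi
n = ln(6.63e6 / 0.877) / 0.008379872
n = ln(7.559863e+06) / 0.008379872 = 1890.0

1890.0


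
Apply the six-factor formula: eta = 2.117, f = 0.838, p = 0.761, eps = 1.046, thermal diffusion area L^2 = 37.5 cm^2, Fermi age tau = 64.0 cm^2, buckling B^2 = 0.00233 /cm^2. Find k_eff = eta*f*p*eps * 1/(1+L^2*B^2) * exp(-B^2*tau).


k_inf = eta*f*p*eps = 2.117*0.838*0.761*1.046 = 1.412151
P_TNL = 1/(1 + L^2*B^2) = 1/(1 + 37.5*0.00233) = 0.9196459
P_FNL = exp(-B^2*tau) = exp(-0.00233*64.0) = 0.8614657
k_eff = k_inf * P_TNL * P_FNL = 1.412151 * 0.9196459 * 0.8614657
k_eff = 1.1188

1.1188


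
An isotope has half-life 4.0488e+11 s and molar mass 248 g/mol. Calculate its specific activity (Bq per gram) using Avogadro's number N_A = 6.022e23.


lambda = ln(2) / t_half = ln(2) / 4.0488e+11 = 1.711982e-12 /s
SA = lambda * N_A / M
SA = 1.711982e-12 * 6.022e23 / 248
SA = 4.1571e+09 Bq/g

4.1571e+09


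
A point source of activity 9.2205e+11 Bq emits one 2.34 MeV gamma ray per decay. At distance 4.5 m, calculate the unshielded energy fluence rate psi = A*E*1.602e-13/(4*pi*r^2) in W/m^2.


psi = A * E * 1.602e-13 / (4*pi*r^2)
psi = 9.2205e+11 * 2.34 * 1.602e-13 / (4*pi*4.5^2)
psi = 0.0013583 W/m^2

0.0013583


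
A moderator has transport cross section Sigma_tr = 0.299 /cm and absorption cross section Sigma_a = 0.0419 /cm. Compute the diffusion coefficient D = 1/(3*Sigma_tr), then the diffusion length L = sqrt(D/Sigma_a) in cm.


D = 1 / (3 * Sigma_tr) = 1 / (3 * 0.299) = 1.114827 cm
L = sqrt(D / Sigma_a)
L = sqrt(1.114827 / 0.0419)
L = 5.1582 cm

5.1582


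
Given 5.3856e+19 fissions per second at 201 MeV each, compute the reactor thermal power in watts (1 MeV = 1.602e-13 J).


P = fission_rate * E_MeV * 1.602e-13
P = 5.3856e+19 * 201 * 1.602e-13
P = 1.7342e+09 W

1.7342e+09


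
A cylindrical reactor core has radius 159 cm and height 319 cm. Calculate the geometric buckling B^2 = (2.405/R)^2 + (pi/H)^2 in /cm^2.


B^2 = (2.405/R)^2 + (pi/H)^2
B^2 = (2.405/159)^2 + (pi/319)^2
B^2 = 3.2578e-04 /cm^2

3.2578e-04


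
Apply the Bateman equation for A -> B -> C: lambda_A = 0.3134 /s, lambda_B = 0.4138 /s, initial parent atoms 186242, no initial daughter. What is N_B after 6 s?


N_B(t) = lambda_A * N_A0 / (lambda_B - lambda_A) * [exp(-lambda_A*t) - exp(-lambda_B*t)]
exp(-0.3134*6) = 0.1525291; exp(-0.4138*6) = 0.08350907
N_B = 0.3134 * 186242 / (0.4138 - 0.3134) * (0.1525291 - 0.08350907)
N_B = 40125

40125


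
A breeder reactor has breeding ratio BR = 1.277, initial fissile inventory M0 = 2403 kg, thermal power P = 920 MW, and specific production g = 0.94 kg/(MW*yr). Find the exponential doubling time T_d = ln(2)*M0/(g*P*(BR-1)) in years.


Breeding gain G = BR - 1 = 1.277 - 1 = 0.277
Fissile production rate = g * P * G = 0.94 * 920 * 0.277 = 239.5496 kg/yr
T_d = ln(2) * M0 / (g * P * G)
T_d = ln(2) * 2403 / 239.5496 = 6.9532 yr

6.9532


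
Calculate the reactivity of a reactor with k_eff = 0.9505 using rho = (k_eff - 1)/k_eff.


rho = (k_eff - 1) / k_eff
rho = (0.9505 - 1) / 0.9505
rho = -0.052078

-0.052078


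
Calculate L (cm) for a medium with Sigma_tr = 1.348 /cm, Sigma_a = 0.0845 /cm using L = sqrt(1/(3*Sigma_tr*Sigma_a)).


D = 1 / (3 * Sigma_tr) = 1 / (3 * 1.348) = 0.2472799 cm
L = sqrt(D / Sigma_a)
L = sqrt(0.2472799 / 0.0845)
L = 1.7107 cm

1.7107


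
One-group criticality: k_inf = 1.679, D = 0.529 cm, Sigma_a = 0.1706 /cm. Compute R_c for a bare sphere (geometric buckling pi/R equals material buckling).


L^2 = D / Sigma_a = 0.529 / 0.1706 = 3.100821 cm^2
B_m^2 = (k_inf - 1) / L^2 = (1.679 - 1) / 3.100821 = 0.2189743 /cm^2
For a bare sphere: B_g = pi/R, so R_c = pi / sqrt(B_m^2)
R_c = pi / sqrt(0.2189743) = 6.7136 cm

6.7136


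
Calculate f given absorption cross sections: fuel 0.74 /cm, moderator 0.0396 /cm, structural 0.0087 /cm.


f = Sigma_a_fuel / (Sigma_a_fuel + Sigma_a_mod + Sigma_a_other)
f = 0.74 / (0.74 + 0.0396 + 0.0087)
f = 0.93873

0.93873


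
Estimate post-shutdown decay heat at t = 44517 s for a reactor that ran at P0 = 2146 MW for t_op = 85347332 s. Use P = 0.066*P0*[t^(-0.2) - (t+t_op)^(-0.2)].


P/P0 = 0.066 * [t^(-0.2) - (t + t_op)^(-0.2)]
P/P0 = 0.066 * [44517^(-0.2) - (44517 + 85347332)^(-0.2)]
P/P0 = 0.066 * [0.1175695 - 0.02592488] = 0.006048545
P = 2146 * 0.006048545 = 12.980 MW

12.980


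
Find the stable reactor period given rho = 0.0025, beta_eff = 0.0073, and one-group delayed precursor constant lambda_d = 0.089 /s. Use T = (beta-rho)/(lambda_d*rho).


T = (beta - rho) / (lambda_d * rho)
T = (0.0073 - 0.0025) / (0.089 * 0.0025)
T = 21.573 s

21.573


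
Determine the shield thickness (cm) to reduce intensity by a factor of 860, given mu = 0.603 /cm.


x = ln(factor) / mu
x = ln(860) / 0.603
x = 11.206 cm

11.206


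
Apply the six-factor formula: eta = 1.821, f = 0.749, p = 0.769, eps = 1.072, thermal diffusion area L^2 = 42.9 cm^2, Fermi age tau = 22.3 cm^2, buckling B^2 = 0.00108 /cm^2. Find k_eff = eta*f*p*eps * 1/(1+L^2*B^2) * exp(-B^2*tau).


k_inf = eta*f*p*eps = 1.821*0.749*0.769*1.072 = 1.124379
P_TNL = 1/(1 + L^2*B^2) = 1/(1 + 42.9*0.00108) = 0.9557196
P_FNL = exp(-B^2*tau) = exp(-0.00108*22.3) = 0.9762037
k_eff = k_inf * P_TNL * P_FNL = 1.124379 * 0.9557196 * 0.9762037
k_eff = 1.0490

1.0490


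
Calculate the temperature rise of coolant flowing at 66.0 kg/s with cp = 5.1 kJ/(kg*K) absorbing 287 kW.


dT = Q / (m_dot * cp)
dT = 287 / (66.0 * 5.1)
dT = 0.85264 C

0.85264


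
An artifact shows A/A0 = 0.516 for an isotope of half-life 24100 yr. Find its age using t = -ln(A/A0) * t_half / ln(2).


lambda = ln(2) / t_half = ln(2) / 24100 = 2.876129e-05 /yr
t = -ln(A/A0) / lambda
t = -ln(0.516) / 2.876129e-05
t = 23005 yr

23005


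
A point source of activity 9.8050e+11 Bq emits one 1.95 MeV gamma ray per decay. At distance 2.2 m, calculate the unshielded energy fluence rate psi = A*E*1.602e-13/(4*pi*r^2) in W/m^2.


psi = A * E * 1.602e-13 / (4*pi*r^2)
psi = 9.8050e+11 * 1.95 * 1.602e-13 / (4*pi*2.2^2)
psi = 0.0050360 W/m^2

0.0050360


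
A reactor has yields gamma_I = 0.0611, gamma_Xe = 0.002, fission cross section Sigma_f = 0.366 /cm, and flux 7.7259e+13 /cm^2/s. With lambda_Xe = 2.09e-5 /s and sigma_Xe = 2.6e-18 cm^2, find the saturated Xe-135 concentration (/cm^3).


Xe_eq = (gamma_I + gamma_Xe) * Sigma_f * phi / (lambda_Xe + sigma_Xe * phi)
Numerator = (0.0611 + 0.002) * 0.366 * 7.7259e+13 = 1.784266e+12
Denominator = 2.09e-5 + 2.6e-18 * 7.7259e+13 = 2.217734e-04
Xe_eq = 1.784266e+12 / 2.217734e-04 = 8.0454e+15 /cm^3

8.0454e+15


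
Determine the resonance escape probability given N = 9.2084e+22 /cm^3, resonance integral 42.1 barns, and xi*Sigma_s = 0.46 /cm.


p = exp(-N * I * 1e-24 / (xi*Sigma_s))
p = exp(-9.2084e+22 * 42.1 * 1e-24 / 0.46)
p = 2.1873e-04

2.1873e-04


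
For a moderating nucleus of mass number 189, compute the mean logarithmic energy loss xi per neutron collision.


xi = 1 + (A-1)^2/(2A) * ln((A-1)/(A+1))
xi = 1 + (189-1)^2/(2*189) * ln((189-1)/(189 +1))
xi = 0.010545

0.010545


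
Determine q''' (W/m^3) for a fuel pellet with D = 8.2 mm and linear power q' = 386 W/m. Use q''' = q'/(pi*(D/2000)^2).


r = D / 2 / 1000 = 8.2 / 2 / 1000 = 0.0041 m
q''' = q' / (pi * r^2)
q''' = 386 / (pi * 0.0041^2)
q''' = 7.3092e+06 W/m^3

7.3092e+06


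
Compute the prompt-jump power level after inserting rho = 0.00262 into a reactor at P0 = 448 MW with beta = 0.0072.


P1/P0 = beta / (beta - rho)
P1/P0 = 0.0072 / (0.0072 - 0.00262) = 1.572052
P1 = 448 * 1.572052 = 704.28 MW

704.28


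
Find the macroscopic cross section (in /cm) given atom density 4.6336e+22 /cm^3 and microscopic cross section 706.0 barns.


Sigma = N * sigma_barns * 1e-24
Sigma = 4.6336e+22 * 706.0 * 1e-24
Sigma = 32.713 /cm

32.713


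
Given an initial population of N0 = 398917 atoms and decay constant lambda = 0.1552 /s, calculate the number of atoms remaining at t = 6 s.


N = N0 * exp(-lambda * t)
N = 398917 * exp(-0.1552 * 6)
N = 157205

157205


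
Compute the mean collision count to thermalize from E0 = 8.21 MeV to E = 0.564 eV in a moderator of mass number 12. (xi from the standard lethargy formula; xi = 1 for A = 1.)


xi = 1 + (A-1)^2/(2A)*ln((A-1)/(A+1)) = 0.1577690 (for A = 12)
n = ln(E0/E) / xi
n = ln(8.21e6 / 0.564) / 0.1577690
n = ln(1.455674e+07) / 0.1577690 = 104.54

104.54


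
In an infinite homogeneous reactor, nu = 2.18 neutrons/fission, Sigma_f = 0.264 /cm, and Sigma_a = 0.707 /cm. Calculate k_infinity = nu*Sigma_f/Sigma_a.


k_inf = nu * Sigma_f / Sigma_a
k_inf = 2.18 * 0.264 / 0.707
k_inf = 0.81403

0.81403


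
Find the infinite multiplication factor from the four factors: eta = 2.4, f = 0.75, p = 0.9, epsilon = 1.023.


k_inf = eta * f * p * epsilon
k_inf = 2.4 * 0.75 * 0.9 * 1.023
k_inf = 1.6573

1.6573


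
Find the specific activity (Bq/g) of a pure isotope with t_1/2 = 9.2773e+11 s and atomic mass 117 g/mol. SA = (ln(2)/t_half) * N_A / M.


lambda = ln(2) / t_half = ln(2) / 9.2773e+11 = 7.471432e-13 /s
SA = lambda * N_A / M
SA = 7.471432e-13 * 6.022e23 / 117
SA = 3.8456e+09 Bq/g

3.8456e+09


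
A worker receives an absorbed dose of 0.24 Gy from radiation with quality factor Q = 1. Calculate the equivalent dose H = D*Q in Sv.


H = D * Q
H = 0.24 * 1
H = 0.24000 Sv

0.24000


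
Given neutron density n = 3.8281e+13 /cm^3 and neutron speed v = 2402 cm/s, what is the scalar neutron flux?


phi = n * v
phi = 3.8281e+13 * 2402
phi = 9.1951e+16 /cm^2/s

9.1951e+16


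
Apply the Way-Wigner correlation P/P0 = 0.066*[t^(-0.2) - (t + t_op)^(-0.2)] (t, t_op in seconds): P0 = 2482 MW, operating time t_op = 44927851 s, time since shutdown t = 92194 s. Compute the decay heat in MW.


P/P0 = 0.066 * [t^(-0.2) - (t + t_op)^(-0.2)]
P/P0 = 0.066 * [92194^(-0.2) - (92194 + 44927851)^(-0.2)]
P/P0 = 0.066 * [0.1016388 - 0.02946584] = 0.004763415
P = 2482 * 0.004763415 = 11.823 MW

11.823


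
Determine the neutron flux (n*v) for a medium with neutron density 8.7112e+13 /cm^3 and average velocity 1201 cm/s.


phi = n * v
phi = 8.7112e+13 * 1201
phi = 1.0462e+17 /cm^2/s

1.0462e+17


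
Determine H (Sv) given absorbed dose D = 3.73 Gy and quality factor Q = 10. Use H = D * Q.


H = D * Q
H = 3.73 * 10
H = 37.300 Sv

37.300


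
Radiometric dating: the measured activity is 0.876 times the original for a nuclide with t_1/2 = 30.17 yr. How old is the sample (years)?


lambda = ln(2) / t_half = ln(2) / 30.17 = 0.02297472 /yr
t = -ln(A/A0) / lambda
t = -ln(0.876) / 0.02297472
t = 5.7624 yr

5.7624


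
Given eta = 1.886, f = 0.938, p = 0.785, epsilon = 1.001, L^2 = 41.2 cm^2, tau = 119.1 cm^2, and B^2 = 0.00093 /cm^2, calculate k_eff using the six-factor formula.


k_inf = eta*f*p*eps = 1.886*0.938*0.785*1.001 = 1.390107
P_TNL = 1/(1 + L^2*B^2) = 1/(1 + 41.2*0.00093) = 0.9630979
P_FNL = exp(-B^2*tau) = exp(-0.00093*119.1) = 0.8951509
k_eff = k_inf * P_TNL * P_FNL = 1.390107 * 0.9630979 * 0.8951509
k_eff = 1.1984

1.1984


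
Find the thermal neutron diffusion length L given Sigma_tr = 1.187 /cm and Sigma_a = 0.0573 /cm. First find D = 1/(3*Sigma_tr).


D = 1 / (3 * Sigma_tr) = 1 / (3 * 1.187) = 0.2808200 cm
L = sqrt(D / Sigma_a)
L = sqrt(0.2808200 / 0.0573)
L = 2.2138 cm

2.2138


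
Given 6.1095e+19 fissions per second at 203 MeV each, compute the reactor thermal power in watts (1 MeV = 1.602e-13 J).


P = fission_rate * E_MeV * 1.602e-13
P = 6.1095e+19 * 203 * 1.602e-13
P = 1.9868e+09 W

1.9868e+09


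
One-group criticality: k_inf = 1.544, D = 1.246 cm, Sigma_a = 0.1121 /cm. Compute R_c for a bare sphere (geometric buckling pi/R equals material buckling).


L^2 = D / Sigma_a = 1.246 / 0.1121 = 11.11508 cm^2
B_m^2 = (k_inf - 1) / L^2 = (1.544 - 1) / 11.11508 = 0.04894252 /cm^2
For a bare sphere: B_g = pi/R, so R_c = pi / sqrt(B_m^2)
R_c = pi / sqrt(0.04894252) = 14.201 cm

14.201


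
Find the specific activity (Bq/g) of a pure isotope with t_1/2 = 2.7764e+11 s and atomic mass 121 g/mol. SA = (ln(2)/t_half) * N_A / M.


lambda = ln(2) / t_half = ln(2) / 2.7764e+11 = 2.496568e-12 /s
SA = lambda * N_A / M
SA = 2.496568e-12 * 6.022e23 / 121
SA = 1.2425e+10 Bq/g

1.2425e+10


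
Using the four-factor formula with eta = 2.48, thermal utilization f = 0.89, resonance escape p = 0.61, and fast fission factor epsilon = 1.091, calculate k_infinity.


k_inf = eta * f * p * epsilon
k_inf = 2.48 * 0.89 * 0.61 * 1.091
k_inf = 1.4689

1.4689


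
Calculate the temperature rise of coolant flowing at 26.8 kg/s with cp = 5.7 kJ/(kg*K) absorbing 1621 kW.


dT = Q / (m_dot * cp)
dT = 1621 / (26.8 * 5.7)
dT = 10.611 C

10.611


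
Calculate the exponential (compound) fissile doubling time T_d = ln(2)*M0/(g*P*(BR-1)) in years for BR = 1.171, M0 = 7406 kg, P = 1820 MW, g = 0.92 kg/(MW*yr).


Breeding gain G = BR - 1 = 1.171 - 1 = 0.171
Fissile production rate = g * P * G = 0.92 * 1820 * 0.171 = 286.3224 kg/yr
T_d = ln(2) * M0 / (g * P * G)
T_d = ln(2) * 7406 / 286.3224 = 17.929 yr

17.929


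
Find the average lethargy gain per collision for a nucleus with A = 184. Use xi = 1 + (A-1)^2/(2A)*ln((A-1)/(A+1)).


xi = 1 + (A-1)^2/(2A) * ln((A-1)/(A+1))
xi = 1 + (184-1)^2/(2*184) * ln((184-1)/(184 +1))
xi = 0.010830

0.010830


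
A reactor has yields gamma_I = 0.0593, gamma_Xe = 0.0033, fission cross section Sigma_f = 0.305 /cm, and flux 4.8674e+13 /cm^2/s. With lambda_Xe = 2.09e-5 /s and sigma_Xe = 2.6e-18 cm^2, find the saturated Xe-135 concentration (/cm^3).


Xe_eq = (gamma_I + gamma_Xe) * Sigma_f * phi / (lambda_Xe + sigma_Xe * phi)
Numerator = (0.0593 + 0.0033) * 0.305 * 4.8674e+13 = 9.293327e+11
Denominator = 2.09e-5 + 2.6e-18 * 4.8674e+13 = 1.474524e-04
Xe_eq = 9.293327e+11 / 1.474524e-04 = 6.3026e+15 /cm^3

6.3026e+15


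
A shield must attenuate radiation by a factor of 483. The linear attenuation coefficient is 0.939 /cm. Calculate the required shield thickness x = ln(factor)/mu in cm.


x = ln(factor) / mu
x = ln(483) / 0.939
x = 6.5815 cm

6.5815


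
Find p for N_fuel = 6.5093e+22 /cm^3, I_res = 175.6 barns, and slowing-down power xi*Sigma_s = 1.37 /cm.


p = exp(-N * I * 1e-24 / (xi*Sigma_s))
p = exp(-6.5093e+22 * 175.6 * 1e-24 / 1.37)
p = 2.3798e-04

2.3798e-04


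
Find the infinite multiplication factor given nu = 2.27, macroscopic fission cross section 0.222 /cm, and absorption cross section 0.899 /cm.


k_inf = nu * Sigma_f / Sigma_a
k_inf = 2.27 * 0.222 / 0.899
k_inf = 0.56056

0.56056


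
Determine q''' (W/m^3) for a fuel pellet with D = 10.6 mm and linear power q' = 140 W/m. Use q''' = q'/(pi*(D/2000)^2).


r = D / 2 / 1000 = 10.6 / 2 / 1000 = 0.0053 m
q''' = q' / (pi * r^2)
q''' = 140 / (pi * 0.0053^2)
q''' = 1.5865e+06 W/m^3

1.5865e+06


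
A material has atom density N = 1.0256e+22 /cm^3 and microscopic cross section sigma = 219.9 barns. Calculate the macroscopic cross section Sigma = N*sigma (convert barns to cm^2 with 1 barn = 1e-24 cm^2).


Sigma = N * sigma_barns * 1e-24
Sigma = 1.0256e+22 * 219.9 * 1e-24
Sigma = 2.2553 /cm

2.2553


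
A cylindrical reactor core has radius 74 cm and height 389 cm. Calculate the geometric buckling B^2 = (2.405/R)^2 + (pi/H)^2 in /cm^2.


B^2 = (2.405/R)^2 + (pi/H)^2
B^2 = (2.405/74)^2 + (pi/389)^2
B^2 = 0.0011215 /cm^2

0.0011215


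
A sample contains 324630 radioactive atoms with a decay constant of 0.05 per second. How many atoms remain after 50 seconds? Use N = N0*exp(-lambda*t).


N = N0 * exp(-lambda * t)
N = 324630 * exp(-0.05 * 50)
N = 26647

26647


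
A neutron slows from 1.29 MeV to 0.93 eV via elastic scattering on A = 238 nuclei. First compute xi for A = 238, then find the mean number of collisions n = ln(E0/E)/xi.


xi = 1 + (A-1)^2/(2A)*ln((A-1)/(A+1)) = 0.008379872 (for A = 238)
n = ln(E0/E) / xi
n = ln(1.29e6 / 0.93) / 0.008379872
n = ln(1.387097e+06) / 0.008379872 = 1687.7

1687.7


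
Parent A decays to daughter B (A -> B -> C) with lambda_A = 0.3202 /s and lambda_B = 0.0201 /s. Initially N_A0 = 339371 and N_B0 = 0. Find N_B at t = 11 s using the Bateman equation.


N_B(t) = lambda_A * N_A0 / (lambda_B - lambda_A) * [exp(-lambda_A*t) - exp(-lambda_B*t)]
exp(-0.3202*11) = 0.02953439; exp(-0.0201*11) = 0.8016365
N_B = 0.3202 * 339371 / (0.0201 - 0.3202) * (0.02953439 - 0.8016365)
N_B = 279579

279579


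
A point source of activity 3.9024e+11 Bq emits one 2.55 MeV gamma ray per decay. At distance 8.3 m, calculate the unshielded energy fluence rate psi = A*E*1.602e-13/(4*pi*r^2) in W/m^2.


psi = A * E * 1.602e-13 / (4*pi*r^2)
psi = 3.9024e+11 * 2.55 * 1.602e-13 / (4*pi*8.3^2)
psi = 1.8415e-04 W/m^2

1.8415e-04


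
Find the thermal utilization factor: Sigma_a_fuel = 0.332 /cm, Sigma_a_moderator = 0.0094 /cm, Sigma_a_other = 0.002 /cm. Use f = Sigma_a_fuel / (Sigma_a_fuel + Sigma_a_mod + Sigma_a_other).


f = Sigma_a_fuel / (Sigma_a_fuel + Sigma_a_mod + Sigma_a_other)
f = 0.332 / (0.332 + 0.0094 + 0.002)
f = 0.96680

0.96680


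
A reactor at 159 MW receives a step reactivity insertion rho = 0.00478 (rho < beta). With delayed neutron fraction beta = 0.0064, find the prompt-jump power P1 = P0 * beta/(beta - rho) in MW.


P1/P0 = beta / (beta - rho)
P1/P0 = 0.0064 / (0.0064 - 0.00478) = 3.950617
P1 = 159 * 3.950617 = 628.15 MW

628.15


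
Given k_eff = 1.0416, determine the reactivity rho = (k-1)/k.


rho = (k_eff - 1) / k_eff
rho = (1.0416 - 1) / 1.0416
rho = 0.039939

0.039939


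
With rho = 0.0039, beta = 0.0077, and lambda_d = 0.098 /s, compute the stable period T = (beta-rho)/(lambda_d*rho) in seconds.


T = (beta - rho) / (lambda_d * rho)
T = (0.0077 - 0.0039) / (0.098 * 0.0039)
T = 9.9424 s

9.9424


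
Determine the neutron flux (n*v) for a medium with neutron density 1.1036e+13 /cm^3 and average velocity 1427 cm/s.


phi = n * v
phi = 1.1036e+13 * 1427
phi = 1.5748e+16 /cm^2/s

1.5748e+16


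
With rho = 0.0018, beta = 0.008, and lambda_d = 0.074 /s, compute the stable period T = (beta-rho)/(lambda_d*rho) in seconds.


T = (beta - rho) / (lambda_d * rho)
T = (0.008 - 0.0018) / (0.074 * 0.0018)
T = 46.547 s

46.547


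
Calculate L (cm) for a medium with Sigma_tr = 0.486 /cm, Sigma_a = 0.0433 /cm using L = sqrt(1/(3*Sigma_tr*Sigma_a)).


D = 1 / (3 * Sigma_tr) = 1 / (3 * 0.486) = 0.6858711 cm
L = sqrt(D / Sigma_a)
L = sqrt(0.6858711 / 0.0433)
L = 3.9799 cm

3.9799


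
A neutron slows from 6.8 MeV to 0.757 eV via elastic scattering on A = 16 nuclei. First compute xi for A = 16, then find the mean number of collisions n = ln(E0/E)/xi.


xi = 1 + (A-1)^2/(2A)*ln((A-1)/(A+1)) = 0.1199467 (for A = 16)
n = ln(E0/E) / xi
n = ln(6.8e6 / 0.757) / 0.1199467
n = ln(8.982827e+06) / 0.1199467 = 133.48

133.48


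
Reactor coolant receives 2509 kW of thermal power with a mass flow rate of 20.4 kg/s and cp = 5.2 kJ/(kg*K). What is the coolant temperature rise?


dT = Q / (m_dot * cp)
dT = 2509 / (20.4 * 5.2)
dT = 23.652 C

23.652


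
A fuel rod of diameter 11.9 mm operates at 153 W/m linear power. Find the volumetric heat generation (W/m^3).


r = D / 2 / 1000 = 11.9 / 2 / 1000 = 0.00595 m
q''' = q' / (pi * r^2)
q''' = 153 / (pi * 0.00595^2)
q''' = 1.3756e+06 W/m^3

1.3756e+06


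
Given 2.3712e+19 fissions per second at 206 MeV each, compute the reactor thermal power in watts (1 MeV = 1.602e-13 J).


P = fission_rate * E_MeV * 1.602e-13
P = 2.3712e+19 * 206 * 1.602e-13
P = 7.8252e+08 W

7.8252e+08


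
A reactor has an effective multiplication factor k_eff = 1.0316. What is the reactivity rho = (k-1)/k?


rho = (k_eff - 1) / k_eff
rho = (1.0316 - 1) / 1.0316
rho = 0.030632

0.030632


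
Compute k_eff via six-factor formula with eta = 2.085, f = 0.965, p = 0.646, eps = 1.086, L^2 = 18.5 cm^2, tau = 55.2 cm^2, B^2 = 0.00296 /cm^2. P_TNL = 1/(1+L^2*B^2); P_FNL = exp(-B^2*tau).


k_inf = eta*f*p*eps = 2.085*0.965*0.646*1.086 = 1.411548
P_TNL = 1/(1 + L^2*B^2) = 1/(1 + 18.5*0.00296) = 0.9480830
P_FNL = exp(-B^2*tau) = exp(-0.00296*55.2) = 0.8492582
k_eff = k_inf * P_TNL * P_FNL = 1.411548 * 0.9480830 * 0.8492582
k_eff = 1.1365

1.1365


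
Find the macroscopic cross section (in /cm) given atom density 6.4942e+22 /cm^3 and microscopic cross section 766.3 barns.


Sigma = N * sigma_barns * 1e-24
Sigma = 6.4942e+22 * 766.3 * 1e-24
Sigma = 49.765 /cm

49.765


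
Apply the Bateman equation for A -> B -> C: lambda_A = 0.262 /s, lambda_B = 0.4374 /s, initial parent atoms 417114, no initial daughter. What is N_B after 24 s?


N_B(t) = lambda_A * N_A0 / (lambda_B - lambda_A) * [exp(-lambda_A*t) - exp(-lambda_B*t)]
exp(-0.262*24) = 0.001858473; exp(-0.4374*24) = 2.760262e-05
N_B = 0.262 * 417114 / (0.4374 - 0.262) * (0.001858473 - 2.760262e-05)
N_B = 1140.7

1140.7


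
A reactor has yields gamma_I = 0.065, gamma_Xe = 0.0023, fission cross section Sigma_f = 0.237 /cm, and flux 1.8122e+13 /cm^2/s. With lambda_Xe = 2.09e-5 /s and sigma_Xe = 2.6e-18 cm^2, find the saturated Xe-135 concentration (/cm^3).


Xe_eq = (gamma_I + gamma_Xe) * Sigma_f * phi / (lambda_Xe + sigma_Xe * phi)
Numerator = (0.065 + 0.0023) * 0.237 * 1.8122e+13 = 2.890477e+11
Denominator = 2.09e-5 + 2.6e-18 * 1.8122e+13 = 6.801720e-05
Xe_eq = 2.890477e+11 / 6.801720e-05 = 4.2496e+15 /cm^3

4.2496e+15


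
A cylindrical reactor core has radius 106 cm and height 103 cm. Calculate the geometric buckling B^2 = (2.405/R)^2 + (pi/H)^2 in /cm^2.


B^2 = (2.405/R)^2 + (pi/H)^2
B^2 = (2.405/106)^2 + (pi/103)^2
B^2 = 0.0014451 /cm^2

0.0014451


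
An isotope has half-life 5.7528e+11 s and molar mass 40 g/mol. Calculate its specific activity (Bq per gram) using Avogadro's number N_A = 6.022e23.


lambda = ln(2) / t_half = ln(2) / 5.7528e+11 = 1.204887e-12 /s
SA = lambda * N_A / M
SA = 1.204887e-12 * 6.022e23 / 40
SA = 1.8140e+10 Bq/g

1.8140e+10


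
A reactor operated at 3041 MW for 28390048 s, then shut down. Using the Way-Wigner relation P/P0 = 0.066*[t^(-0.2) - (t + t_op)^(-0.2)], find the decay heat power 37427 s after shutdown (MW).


P/P0 = 0.066 * [t^(-0.2) - (t + t_op)^(-0.2)]
P/P0 = 0.066 * [37427^(-0.2) - (37427 + 28390048)^(-0.2)]
P/P0 = 0.066 * [0.1217203 - 0.03230371] = 0.005901495
P = 3041 * 0.005901495 = 17.946 MW

17.946


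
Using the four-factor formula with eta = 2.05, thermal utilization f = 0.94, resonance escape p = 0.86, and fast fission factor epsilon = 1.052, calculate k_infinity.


k_inf = eta * f * p * epsilon
k_inf = 2.05 * 0.94 * 0.86 * 1.052
k_inf = 1.7434

1.7434


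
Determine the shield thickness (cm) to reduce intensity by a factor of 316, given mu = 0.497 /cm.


x = ln(factor) / mu
x = ln(316) / 0.497
x = 11.581 cm

11.581


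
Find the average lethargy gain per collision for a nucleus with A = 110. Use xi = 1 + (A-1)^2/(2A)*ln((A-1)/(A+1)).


xi = 1 + (A-1)^2/(2A) * ln((A-1)/(A+1))
xi = 1 + (110-1)^2/(2*110) * ln((110-1)/(110 +1))
xi = 0.018072

0.018072


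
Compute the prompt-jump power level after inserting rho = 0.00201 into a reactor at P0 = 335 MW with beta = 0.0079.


P1/P0 = beta / (beta - rho)
P1/P0 = 0.0079 / (0.0079 - 0.00201) = 1.341256
P1 = 335 * 1.341256 = 449.32 MW

449.32


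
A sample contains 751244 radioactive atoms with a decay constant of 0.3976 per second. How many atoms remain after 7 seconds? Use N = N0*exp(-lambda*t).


N = N0 * exp(-lambda * t)
N = 751244 * exp(-0.3976 * 7)
N = 46457

46457


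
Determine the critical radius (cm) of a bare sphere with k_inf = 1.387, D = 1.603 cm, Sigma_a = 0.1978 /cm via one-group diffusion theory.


L^2 = D / Sigma_a = 1.603 / 0.1978 = 8.104146 cm^2
B_m^2 = (k_inf - 1) / L^2 = (1.387 - 1) / 8.104146 = 0.04775334 /cm^2
For a bare sphere: B_g = pi/R, so R_c = pi / sqrt(B_m^2)
R_c = pi / sqrt(0.04775334) = 14.376 cm

14.376


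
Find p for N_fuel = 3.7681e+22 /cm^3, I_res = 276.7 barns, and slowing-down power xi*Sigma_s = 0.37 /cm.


p = exp(-N * I * 1e-24 / (xi*Sigma_s))
p = exp(-3.7681e+22 * 276.7 * 1e-24 / 0.37)
p = 5.7796e-13

5.7796e-13


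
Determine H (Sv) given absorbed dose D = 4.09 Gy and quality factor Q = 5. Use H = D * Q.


H = D * Q
H = 4.09 * 5
H = 20.450 Sv

20.450


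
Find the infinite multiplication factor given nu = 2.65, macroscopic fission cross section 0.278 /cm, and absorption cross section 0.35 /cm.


k_inf = nu * Sigma_f / Sigma_a
k_inf = 2.65 * 0.278 / 0.35
k_inf = 2.1049

2.1049


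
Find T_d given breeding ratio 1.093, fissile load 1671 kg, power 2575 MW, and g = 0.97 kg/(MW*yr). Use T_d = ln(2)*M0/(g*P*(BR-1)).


Breeding gain G = BR - 1 = 1.093 - 1 = 0.093
Fissile production rate = g * P * G = 0.97 * 2575 * 0.093 = 232.29075 kg/yr
T_d = ln(2) * M0 / (g * P * G)
T_d = ln(2) * 1671 / 232.29075 = 4.9862 yr

4.9862


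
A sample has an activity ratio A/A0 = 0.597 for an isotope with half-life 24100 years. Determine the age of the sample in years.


lambda = ln(2) / t_half = ln(2) / 24100 = 2.876129e-05 /yr
t = -ln(A/A0) / lambda
t = -ln(0.597) / 2.876129e-05
t = 17935 yr

17935


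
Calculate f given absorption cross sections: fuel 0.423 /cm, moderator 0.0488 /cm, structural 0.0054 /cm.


f = Sigma_a_fuel / (Sigma_a_fuel + Sigma_a_mod + Sigma_a_other)
f = 0.423 / (0.423 + 0.0488 + 0.0054)
f = 0.88642

0.88642


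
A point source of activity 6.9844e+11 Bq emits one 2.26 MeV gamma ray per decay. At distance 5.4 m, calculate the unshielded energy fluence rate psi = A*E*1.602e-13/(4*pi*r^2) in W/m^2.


psi = A * E * 1.602e-13 / (4*pi*r^2)
psi = 6.9844e+11 * 2.26 * 1.602e-13 / (4*pi*5.4^2)
psi = 6.9009e-04 W/m^2

6.9009e-04


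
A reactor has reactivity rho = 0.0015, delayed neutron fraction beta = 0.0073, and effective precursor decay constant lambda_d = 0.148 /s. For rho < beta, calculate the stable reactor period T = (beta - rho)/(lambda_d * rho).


T = (beta - rho) / (lambda_d * rho)
T = (0.0073 - 0.0015) / (0.148 * 0.0015)
T = 26.126 s

26.126


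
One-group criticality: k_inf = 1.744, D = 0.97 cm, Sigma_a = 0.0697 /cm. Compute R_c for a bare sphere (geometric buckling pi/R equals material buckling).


L^2 = D / Sigma_a = 0.97 / 0.0697 = 13.91679 cm^2
B_m^2 = (k_inf - 1) / L^2 = (1.744 - 1) / 13.91679 = 0.05346060 /cm^2
For a bare sphere: B_g = pi/R, so R_c = pi / sqrt(B_m^2)
R_c = pi / sqrt(0.05346060) = 13.587 cm

13.587


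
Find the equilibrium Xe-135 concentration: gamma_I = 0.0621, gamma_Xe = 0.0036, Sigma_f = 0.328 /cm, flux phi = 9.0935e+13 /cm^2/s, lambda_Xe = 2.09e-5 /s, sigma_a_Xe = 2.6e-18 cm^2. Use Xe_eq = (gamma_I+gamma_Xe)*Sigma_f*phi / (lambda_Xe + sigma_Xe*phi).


Xe_eq = (gamma_I + gamma_Xe) * Sigma_f * phi / (lambda_Xe + sigma_Xe * phi)
Numerator = (0.0621 + 0.0036) * 0.328 * 9.0935e+13 = 1.959613e+12
Denominator = 2.09e-5 + 2.6e-18 * 9.0935e+13 = 2.573310e-04
Xe_eq = 1.959613e+12 / 2.573310e-04 = 7.6151e+15 /cm^3

7.6151e+15


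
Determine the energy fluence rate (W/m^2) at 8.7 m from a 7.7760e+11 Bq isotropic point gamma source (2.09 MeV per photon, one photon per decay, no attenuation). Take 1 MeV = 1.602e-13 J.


psi = A * E * 1.602e-13 / (4*pi*r^2)
psi = 7.7760e+11 * 2.09 * 1.602e-13 / (4*pi*8.7^2)
psi = 2.7373e-04 W/m^2

2.7373e-04


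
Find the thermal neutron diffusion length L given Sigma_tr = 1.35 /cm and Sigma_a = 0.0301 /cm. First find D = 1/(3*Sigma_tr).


D = 1 / (3 * Sigma_tr) = 1 / (3 * 1.35) = 0.2469136 cm
L = sqrt(D / Sigma_a)
L = sqrt(0.2469136 / 0.0301)
L = 2.8641 cm

2.8641


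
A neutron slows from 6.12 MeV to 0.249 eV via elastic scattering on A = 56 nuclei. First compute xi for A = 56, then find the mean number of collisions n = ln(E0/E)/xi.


xi = 1 + (A-1)^2/(2A)*ln((A-1)/(A+1)) = 0.03529286 (for A = 56)
n = ln(E0/E) / xi
n = ln(6.12e6 / 0.249) / 0.03529286
n = ln(2.457831e+07) / 0.03529286 = 482.18

482.18


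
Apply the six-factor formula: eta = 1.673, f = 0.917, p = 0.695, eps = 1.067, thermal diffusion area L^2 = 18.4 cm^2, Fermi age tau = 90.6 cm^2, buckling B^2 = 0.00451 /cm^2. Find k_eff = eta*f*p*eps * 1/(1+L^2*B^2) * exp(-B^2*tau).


k_inf = eta*f*p*eps = 1.673*0.917*0.695*1.067 = 1.137665
P_TNL = 1/(1 + L^2*B^2) = 1/(1 + 18.4*0.00451) = 0.9233747
P_FNL = exp(-B^2*tau) = exp(-0.00451*90.6) = 0.6645760
k_eff = k_inf * P_TNL * P_FNL = 1.137665 * 0.9233747 * 0.6645760
k_eff = 0.69813

0.69813


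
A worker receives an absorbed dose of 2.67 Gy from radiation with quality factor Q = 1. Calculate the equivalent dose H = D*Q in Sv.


H = D * Q
H = 2.67 * 1
H = 2.6700 Sv

2.6700


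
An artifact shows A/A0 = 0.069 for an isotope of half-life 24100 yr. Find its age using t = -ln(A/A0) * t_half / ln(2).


lambda = ln(2) / t_half = ln(2) / 24100 = 2.876129e-05 /yr
t = -ln(A/A0) / lambda
t = -ln(0.069) / 2.876129e-05
t = 92960 yr

92960


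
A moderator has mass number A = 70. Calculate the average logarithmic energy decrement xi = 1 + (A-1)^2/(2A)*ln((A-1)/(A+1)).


xi = 1 + (A-1)^2/(2A) * ln((A-1)/(A+1))
xi = 1 + (70-1)^2/(2*70) * ln((70-1)/(70 +1))
xi = 0.028301

0.028301


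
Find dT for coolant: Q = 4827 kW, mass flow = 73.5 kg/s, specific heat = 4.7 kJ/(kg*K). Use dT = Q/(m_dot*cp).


dT = Q / (m_dot * cp)
dT = 4827 / (73.5 * 4.7)
dT = 13.973 C

13.973


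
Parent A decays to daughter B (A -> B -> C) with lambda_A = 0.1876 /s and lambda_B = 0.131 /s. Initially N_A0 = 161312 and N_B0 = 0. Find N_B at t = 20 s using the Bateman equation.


N_B(t) = lambda_A * N_A0 / (lambda_B - lambda_A) * [exp(-lambda_A*t) - exp(-lambda_B*t)]
exp(-0.1876*20) = 0.02347076; exp(-0.131*20) = 0.07280286
N_B = 0.1876 * 161312 / (0.131 - 0.1876) * (0.02347076 - 0.07280286)
N_B = 26376

26376


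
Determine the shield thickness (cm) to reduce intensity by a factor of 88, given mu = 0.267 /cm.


x = ln(factor) / mu
x = ln(88) / 0.267
x = 16.769 cm

16.769


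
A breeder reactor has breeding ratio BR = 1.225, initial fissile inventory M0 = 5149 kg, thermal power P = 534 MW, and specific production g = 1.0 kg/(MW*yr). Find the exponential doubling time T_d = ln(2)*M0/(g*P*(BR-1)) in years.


Breeding gain G = BR - 1 = 1.225 - 1 = 0.225
Fissile production rate = g * P * G = 1.0 * 534 * 0.225 = 120.15 kg/yr
T_d = ln(2) * M0 / (g * P * G)
T_d = ln(2) * 5149 / 120.15 = 29.705 yr

29.705


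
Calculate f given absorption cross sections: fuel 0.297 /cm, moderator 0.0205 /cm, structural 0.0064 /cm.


f = Sigma_a_fuel / (Sigma_a_fuel + Sigma_a_mod + Sigma_a_other)
f = 0.297 / (0.297 + 0.0205 + 0.0064)
f = 0.91695

0.91695


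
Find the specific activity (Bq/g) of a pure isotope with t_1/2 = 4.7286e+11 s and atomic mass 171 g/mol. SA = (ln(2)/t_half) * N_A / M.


lambda = ln(2) / t_half = ln(2) / 4.7286e+11 = 1.465861e-12 /s
SA = lambda * N_A / M
SA = 1.465861e-12 * 6.022e23 / 171
SA = 5.1622e+09 Bq/g

5.1622e+09


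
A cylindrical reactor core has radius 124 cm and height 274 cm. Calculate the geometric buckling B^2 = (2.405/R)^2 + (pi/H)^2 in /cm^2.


B^2 = (2.405/R)^2 + (pi/H)^2
B^2 = (2.405/124)^2 + (pi/274)^2
B^2 = 5.0763e-04 /cm^2

5.0763e-04


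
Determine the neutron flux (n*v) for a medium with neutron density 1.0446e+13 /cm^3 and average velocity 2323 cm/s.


phi = n * v
phi = 1.0446e+13 * 2323
phi = 2.4266e+16 /cm^2/s

2.4266e+16


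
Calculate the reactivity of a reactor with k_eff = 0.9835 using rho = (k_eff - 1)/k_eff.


rho = (k_eff - 1) / k_eff
rho = (0.9835 - 1) / 0.9835
rho = -0.016777

-0.016777


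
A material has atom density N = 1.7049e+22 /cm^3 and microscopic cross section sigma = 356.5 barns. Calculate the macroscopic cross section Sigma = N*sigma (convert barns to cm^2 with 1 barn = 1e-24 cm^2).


Sigma = N * sigma_barns * 1e-24
Sigma = 1.7049e+22 * 356.5 * 1e-24
Sigma = 6.0780 /cm

6.0780


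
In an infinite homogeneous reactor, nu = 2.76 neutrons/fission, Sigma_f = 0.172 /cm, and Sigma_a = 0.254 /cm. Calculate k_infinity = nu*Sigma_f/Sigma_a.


k_inf = nu * Sigma_f / Sigma_a
k_inf = 2.76 * 0.172 / 0.254
k_inf = 1.8690

1.8690


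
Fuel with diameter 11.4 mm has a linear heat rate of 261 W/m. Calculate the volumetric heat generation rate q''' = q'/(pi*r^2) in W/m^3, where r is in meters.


r = D / 2 / 1000 = 11.4 / 2 / 1000 = 0.0057 m
q''' = q' / (pi * r^2)
q''' = 261 / (pi * 0.0057^2)
q''' = 2.5571e+06 W/m^3

2.5571e+06


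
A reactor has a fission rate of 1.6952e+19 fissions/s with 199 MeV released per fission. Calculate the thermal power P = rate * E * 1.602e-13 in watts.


P = fission_rate * E_MeV * 1.602e-13
P = 1.6952e+19 * 199 * 1.602e-13
P = 5.4043e+08 W

5.4043e+08


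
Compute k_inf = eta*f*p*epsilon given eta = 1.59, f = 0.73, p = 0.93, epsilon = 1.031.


k_inf = eta * f * p * epsilon
k_inf = 1.59 * 0.73 * 0.93 * 1.031
k_inf = 1.1129

1.1129


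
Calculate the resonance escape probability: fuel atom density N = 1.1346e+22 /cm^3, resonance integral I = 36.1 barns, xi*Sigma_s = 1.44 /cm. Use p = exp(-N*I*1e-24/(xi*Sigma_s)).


p = exp(-N * I * 1e-24 / (xi*Sigma_s))
p = exp(-1.1346e+22 * 36.1 * 1e-24 / 1.44)
p = 0.75244

0.75244


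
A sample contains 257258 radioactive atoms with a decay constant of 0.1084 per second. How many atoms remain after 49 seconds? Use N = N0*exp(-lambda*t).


N = N0 * exp(-lambda * t)
N = 257258 * exp(-0.1084 * 49)
N = 1269.3

1269.3


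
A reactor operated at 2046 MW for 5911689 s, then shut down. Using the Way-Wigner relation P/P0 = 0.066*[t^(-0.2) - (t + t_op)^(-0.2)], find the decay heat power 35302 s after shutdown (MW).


P/P0 = 0.066 * [t^(-0.2) - (t + t_op)^(-0.2)]
P/P0 = 0.066 * [35302^(-0.2) - (35302 + 5911689)^(-0.2)]
P/P0 = 0.066 * [0.1231516 - 0.04417134] = 0.005212697
P = 2046 * 0.005212697 = 10.665 MW

10.665


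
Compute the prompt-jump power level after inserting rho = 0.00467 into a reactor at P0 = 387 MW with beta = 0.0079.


P1/P0 = beta / (beta - rho)
P1/P0 = 0.0079 / (0.0079 - 0.00467) = 2.445820
P1 = 387 * 2.445820 = 946.53 MW

946.53


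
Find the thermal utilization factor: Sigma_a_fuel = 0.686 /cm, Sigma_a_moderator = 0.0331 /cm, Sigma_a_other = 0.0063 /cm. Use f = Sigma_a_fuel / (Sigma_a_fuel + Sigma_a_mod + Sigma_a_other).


f = Sigma_a_fuel / (Sigma_a_fuel + Sigma_a_mod + Sigma_a_other)
f = 0.686 / (0.686 + 0.0331 + 0.0063)
f = 0.94569

0.94569


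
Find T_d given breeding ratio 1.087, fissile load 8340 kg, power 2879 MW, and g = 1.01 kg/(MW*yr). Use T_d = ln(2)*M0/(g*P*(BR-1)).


Breeding gain G = BR - 1 = 1.087 - 1 = 0.087
Fissile production rate = g * P * G = 1.01 * 2879 * 0.087 = 252.97773 kg/yr
T_d = ln(2) * M0 / (g * P * G)
T_d = ln(2) * 8340 / 252.97773 = 22.851 yr

22.851


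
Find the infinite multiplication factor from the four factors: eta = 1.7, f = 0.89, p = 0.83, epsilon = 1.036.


k_inf = eta * f * p * epsilon
k_inf = 1.7 * 0.89 * 0.83 * 1.036
k_inf = 1.3010

1.3010


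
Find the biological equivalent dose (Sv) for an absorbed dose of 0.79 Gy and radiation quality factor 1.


H = D * Q
H = 0.79 * 1
H = 0.79000 Sv

0.79000


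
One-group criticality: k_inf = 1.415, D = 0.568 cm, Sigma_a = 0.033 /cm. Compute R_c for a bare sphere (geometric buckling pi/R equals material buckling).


L^2 = D / Sigma_a = 0.568 / 0.033 = 17.21212 cm^2
B_m^2 = (k_inf - 1) / L^2 = (1.415 - 1) / 17.21212 = 0.02411092 /cm^2
For a bare sphere: B_g = pi/R, so R_c = pi / sqrt(B_m^2)
R_c = pi / sqrt(0.02411092) = 20.232 cm

20.232


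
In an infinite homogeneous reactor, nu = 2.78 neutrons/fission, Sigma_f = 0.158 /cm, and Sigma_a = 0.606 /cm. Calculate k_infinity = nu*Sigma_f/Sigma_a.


k_inf = nu * Sigma_f / Sigma_a
k_inf = 2.78 * 0.158 / 0.606
k_inf = 0.72482

0.72482


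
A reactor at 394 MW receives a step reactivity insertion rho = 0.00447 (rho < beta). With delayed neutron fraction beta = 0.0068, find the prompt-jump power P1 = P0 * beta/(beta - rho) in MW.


P1/P0 = beta / (beta - rho)
P1/P0 = 0.0068 / (0.0068 - 0.00447) = 2.918455
P1 = 394 * 2.918455 = 1149.9 MW

1149.9


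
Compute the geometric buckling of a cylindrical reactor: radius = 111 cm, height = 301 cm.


B^2 = (2.405/R)^2 + (pi/H)^2
B^2 = (2.405/111)^2 + (pi/301)^2
B^2 = 5.7838e-04 /cm^2

5.7838e-04


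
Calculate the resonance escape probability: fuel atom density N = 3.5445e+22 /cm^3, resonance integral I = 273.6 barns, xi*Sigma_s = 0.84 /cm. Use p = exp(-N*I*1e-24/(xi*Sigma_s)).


p = exp(-N * I * 1e-24 / (xi*Sigma_s))
p = exp(-3.5445e+22 * 273.6 * 1e-24 / 0.84)
p = 9.6849e-06

9.6849e-06


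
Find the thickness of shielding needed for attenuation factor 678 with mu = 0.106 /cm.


x = ln(factor) / mu
x = ln(678) / 0.106
x = 61.501 cm

61.501


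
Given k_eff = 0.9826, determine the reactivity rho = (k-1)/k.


rho = (k_eff - 1) / k_eff
rho = (0.9826 - 1) / 0.9826
rho = -0.017708

-0.017708


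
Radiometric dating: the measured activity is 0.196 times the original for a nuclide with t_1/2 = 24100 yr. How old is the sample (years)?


lambda = ln(2) / t_half = ln(2) / 24100 = 2.876129e-05 /yr
t = -ln(A/A0) / lambda
t = -ln(0.196) / 2.876129e-05
t = 56661 yr

56661


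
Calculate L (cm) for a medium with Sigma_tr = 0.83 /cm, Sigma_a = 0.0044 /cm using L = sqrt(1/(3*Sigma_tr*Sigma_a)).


D = 1 / (3 * Sigma_tr) = 1 / (3 * 0.83) = 0.4016064 cm
L = sqrt(D / Sigma_a)
L = sqrt(0.4016064 / 0.0044)
L = 9.5538 cm

9.5538


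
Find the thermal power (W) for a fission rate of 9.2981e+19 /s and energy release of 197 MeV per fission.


P = fission_rate * E_MeV * 1.602e-13
P = 9.2981e+19 * 197 * 1.602e-13
P = 2.9344e+09 W

2.9344e+09


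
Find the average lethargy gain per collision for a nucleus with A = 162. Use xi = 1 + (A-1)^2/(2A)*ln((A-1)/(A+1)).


xi = 1 + (A-1)^2/(2A) * ln((A-1)/(A+1))
xi = 1 + (162-1)^2/(2*162) * ln((162-1)/(162 +1))
xi = 0.012295

0.012295


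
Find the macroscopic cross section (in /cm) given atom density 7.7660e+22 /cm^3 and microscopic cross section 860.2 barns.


Sigma = N * sigma_barns * 1e-24
Sigma = 7.7660e+22 * 860.2 * 1e-24
Sigma = 66.803 /cm

66.803


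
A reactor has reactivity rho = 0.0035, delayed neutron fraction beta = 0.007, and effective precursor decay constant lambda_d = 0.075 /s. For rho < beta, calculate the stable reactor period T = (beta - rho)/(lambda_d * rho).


T = (beta - rho) / (lambda_d * rho)
T = (0.007 - 0.0035) / (0.075 * 0.0035)
T = 13.333 s

13.333


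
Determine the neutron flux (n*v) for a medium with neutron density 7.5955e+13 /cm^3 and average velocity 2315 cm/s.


phi = n * v
phi = 7.5955e+13 * 2315
phi = 1.7584e+17 /cm^2/s

1.7584e+17


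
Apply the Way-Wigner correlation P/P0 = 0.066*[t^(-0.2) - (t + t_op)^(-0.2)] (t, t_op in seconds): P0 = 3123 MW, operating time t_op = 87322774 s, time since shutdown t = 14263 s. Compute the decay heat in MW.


P/P0 = 0.066 * [t^(-0.2) - (t + t_op)^(-0.2)]
P/P0 = 0.066 * [14263^(-0.2) - (14263 + 87322774)^(-0.2)]
P/P0 = 0.066 * [0.1476243 - 0.02580835] = 0.008039853
P = 3123 * 0.008039853 = 25.108 MW

25.108


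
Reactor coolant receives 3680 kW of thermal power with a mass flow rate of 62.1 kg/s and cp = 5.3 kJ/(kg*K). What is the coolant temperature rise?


dT = Q / (m_dot * cp)
dT = 3680 / (62.1 * 5.3)
dT = 11.181 C

11.181


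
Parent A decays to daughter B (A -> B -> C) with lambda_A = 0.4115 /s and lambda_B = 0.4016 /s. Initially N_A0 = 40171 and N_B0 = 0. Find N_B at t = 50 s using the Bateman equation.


N_B(t) = lambda_A * N_A0 / (lambda_B - lambda_A) * [exp(-lambda_A*t) - exp(-lambda_B*t)]
exp(-0.4115*50) = 1.159821e-09; exp(-0.4016*50) = 1.902685e-09
N_B = 0.4115 * 40171 / (0.4016 - 0.4115) * (1.159821e-09 - 1.902685e-09)
N_B = 0.0012404

0.0012404


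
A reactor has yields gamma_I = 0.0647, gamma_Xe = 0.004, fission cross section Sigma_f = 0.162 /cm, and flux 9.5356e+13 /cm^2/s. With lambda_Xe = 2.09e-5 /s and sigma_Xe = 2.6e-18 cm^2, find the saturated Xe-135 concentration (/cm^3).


Xe_eq = (gamma_I + gamma_Xe) * Sigma_f * phi / (lambda_Xe + sigma_Xe * phi)
Numerator = (0.0647 + 0.004) * 0.162 * 9.5356e+13 = 1.061255e+12
Denominator = 2.09e-5 + 2.6e-18 * 9.5356e+13 = 2.688256e-04
Xe_eq = 1.061255e+12 / 2.688256e-04 = 3.9477e+15 /cm^3

3.9477e+15
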